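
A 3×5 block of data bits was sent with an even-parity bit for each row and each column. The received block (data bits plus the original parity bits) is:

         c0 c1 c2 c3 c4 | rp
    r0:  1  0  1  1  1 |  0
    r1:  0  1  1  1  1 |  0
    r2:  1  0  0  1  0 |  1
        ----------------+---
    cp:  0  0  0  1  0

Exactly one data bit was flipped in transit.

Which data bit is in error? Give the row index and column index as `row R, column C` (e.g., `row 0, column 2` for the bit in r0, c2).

Recompute each row's even parity and compare to rp:
  r0: data parity 0, sent rp 0 → ok
  r1: data parity 0, sent rp 0 → ok
  r2: data parity 0, sent rp 1 → mismatch
Recompute each column's even parity and compare to cp:
  c0: data parity 0, sent cp 0 → ok
  c1: data parity 1, sent cp 0 → mismatch
  c2: data parity 0, sent cp 0 → ok
  c3: data parity 1, sent cp 1 → ok
  c4: data parity 0, sent cp 0 → ok
Exactly one row (r2) and one column (c1) fail → the flipped bit is at their intersection.

row 2, column 1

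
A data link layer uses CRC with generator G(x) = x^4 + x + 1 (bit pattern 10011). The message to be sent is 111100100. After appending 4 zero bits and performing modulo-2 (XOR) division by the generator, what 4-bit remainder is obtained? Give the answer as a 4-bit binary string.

0000

Append 4 zeros: 1111001000000. Divide by 10011 (XOR where the leading bit is 1):
  pos 0: 11110 XOR 10011 = 01101
  pos 1: 11010 XOR 10011 = 01001
  pos 2: 10011 XOR 10011 = 00000
Remainder (last 4 bits) = 0000. This is the CRC / FCS.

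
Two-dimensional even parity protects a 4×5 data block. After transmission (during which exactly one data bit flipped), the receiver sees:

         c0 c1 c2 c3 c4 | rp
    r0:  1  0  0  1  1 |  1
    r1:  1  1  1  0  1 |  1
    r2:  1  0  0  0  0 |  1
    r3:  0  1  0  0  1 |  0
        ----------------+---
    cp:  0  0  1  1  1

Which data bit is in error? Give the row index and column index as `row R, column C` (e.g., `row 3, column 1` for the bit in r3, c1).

row 1, column 0

Recompute each row's even parity and compare to rp:
  r0: data parity 1, sent rp 1 → ok
  r1: data parity 0, sent rp 1 → mismatch
  r2: data parity 1, sent rp 1 → ok
  r3: data parity 0, sent rp 0 → ok
Recompute each column's even parity and compare to cp:
  c0: data parity 1, sent cp 0 → mismatch
  c1: data parity 0, sent cp 0 → ok
  c2: data parity 1, sent cp 1 → ok
  c3: data parity 1, sent cp 1 → ok
  c4: data parity 1, sent cp 1 → ok
Exactly one row (r1) and one column (c0) fail → the flipped bit is at their intersection.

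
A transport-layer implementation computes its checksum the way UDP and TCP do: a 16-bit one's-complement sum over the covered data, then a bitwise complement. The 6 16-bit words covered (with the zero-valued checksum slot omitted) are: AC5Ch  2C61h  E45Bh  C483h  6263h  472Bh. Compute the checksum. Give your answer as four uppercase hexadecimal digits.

One's-complement addition (fold any carry out of bit 15 back into bit 0):
  0xAC5C + 0x2C61 = 0x0D8BD
  0xD8BD + 0xE45B = 0x1BD18 → wrap carry → 0xBD19
  0xBD19 + 0xC483 = 0x1819C → wrap carry → 0x819D
  0x819D + 0x6263 = 0x0E400
  0xE400 + 0x472B = 0x12B2B → wrap carry → 0x2B2C
One's-complement sum = 0x2B2C.
Checksum = ~0x2B2C & 0xFFFF = 0xD4D3.

D4D3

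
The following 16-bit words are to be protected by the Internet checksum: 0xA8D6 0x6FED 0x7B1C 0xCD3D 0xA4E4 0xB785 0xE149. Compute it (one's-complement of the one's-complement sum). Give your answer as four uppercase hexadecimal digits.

612D

One's-complement addition (fold any carry out of bit 15 back into bit 0):
  0xA8D6 + 0x6FED = 0x118C3 → wrap carry → 0x18C4
  0x18C4 + 0x7B1C = 0x093E0
  0x93E0 + 0xCD3D = 0x1611D → wrap carry → 0x611E
  0x611E + 0xA4E4 = 0x10602 → wrap carry → 0x0603
  0x0603 + 0xB785 = 0x0BD88
  0xBD88 + 0xE149 = 0x19ED1 → wrap carry → 0x9ED2
One's-complement sum = 0x9ED2.
Checksum = ~0x9ED2 & 0xFFFF = 0x612D.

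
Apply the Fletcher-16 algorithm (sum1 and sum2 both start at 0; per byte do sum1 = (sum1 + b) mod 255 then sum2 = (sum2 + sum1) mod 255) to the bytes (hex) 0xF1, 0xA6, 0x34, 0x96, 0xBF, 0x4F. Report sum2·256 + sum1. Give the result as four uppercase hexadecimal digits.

5072

Running sums (mod 255):
  after byte 0 (0xF1): sum1=241, sum2=241
  after byte 1 (0xA6): sum1=152, sum2=138
  after byte 2 (0x34): sum1=204, sum2=87
  after byte 3 (0x96): sum1=99, sum2=186
  after byte 4 (0xBF): sum1=35, sum2=221
  after byte 5 (0x4F): sum1=114, sum2=80
Checksum = sum2·256 + sum1 = 80·256 + 114 = 20594 = 0x5072.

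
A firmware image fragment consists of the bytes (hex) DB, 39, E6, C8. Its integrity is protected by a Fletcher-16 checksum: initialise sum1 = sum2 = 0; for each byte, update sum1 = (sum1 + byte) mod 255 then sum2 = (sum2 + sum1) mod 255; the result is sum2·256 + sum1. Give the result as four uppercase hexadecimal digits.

B1C4

Running sums (mod 255):
  after byte 0 (DB): sum1=219, sum2=219
  after byte 1 (39): sum1=21, sum2=240
  after byte 2 (E6): sum1=251, sum2=236
  after byte 3 (C8): sum1=196, sum2=177
Checksum = sum2·256 + sum1 = 177·256 + 196 = 45508 = 0xB1C4.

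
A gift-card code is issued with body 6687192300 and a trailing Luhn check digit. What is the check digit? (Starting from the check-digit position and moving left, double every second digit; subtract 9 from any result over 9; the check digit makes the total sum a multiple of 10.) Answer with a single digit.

0

Partial digits right→left: 0 0 3 2 9 1 7 8 6 6
Double every second digit counting from the check-digit position (so the 1st, 3rd, 5th, ... of the partial from the right).
  doubled (with −9 where >9): 0 6 9 5 3 → sum 23
  kept as-is: 0 2 1 8 6 → sum 17
Total = 23 + 17 = 40.
Check digit = (10 − (40 mod 10)) mod 10 = 0.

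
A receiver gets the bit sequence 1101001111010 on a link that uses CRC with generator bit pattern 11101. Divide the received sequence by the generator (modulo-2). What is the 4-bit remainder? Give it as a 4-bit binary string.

Modulo-2 division of 1101001111010 by 11101:
  pos 0: 11010 XOR 11101 = 00111
  pos 2: 11101 XOR 11101 = 00000
  pos 7: 11101 XOR 11101 = 00000
Remainder = 0000 (zero — the frame passes the CRC check).

0000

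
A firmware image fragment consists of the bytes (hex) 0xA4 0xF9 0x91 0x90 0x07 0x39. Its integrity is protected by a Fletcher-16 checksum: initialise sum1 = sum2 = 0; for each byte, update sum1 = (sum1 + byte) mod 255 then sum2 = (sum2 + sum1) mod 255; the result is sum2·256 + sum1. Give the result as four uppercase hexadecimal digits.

FC01

Running sums (mod 255):
  after byte 0 (0xA4): sum1=164, sum2=164
  after byte 1 (0xF9): sum1=158, sum2=67
  after byte 2 (0x91): sum1=48, sum2=115
  after byte 3 (0x90): sum1=192, sum2=52
  after byte 4 (0x07): sum1=199, sum2=251
  after byte 5 (0x39): sum1=1, sum2=252
Checksum = sum2·256 + sum1 = 252·256 + 1 = 64513 = 0xFC01.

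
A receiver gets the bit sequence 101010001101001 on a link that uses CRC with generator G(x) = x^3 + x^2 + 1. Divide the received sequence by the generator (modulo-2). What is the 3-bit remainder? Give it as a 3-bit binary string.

Modulo-2 division of 101010001101001 by 1101:
  pos 0: 1010 XOR 1101 = 0111
  pos 1: 1111 XOR 1101 = 0010
  pos 3: 1000 XOR 1101 = 0101
  pos 4: 1010 XOR 1101 = 0111
  pos 5: 1111 XOR 1101 = 0010
  pos 7: 1010 XOR 1101 = 0111
  pos 8: 1111 XOR 1101 = 0010
  pos 10: 1000 XOR 1101 = 0101
  pos 11: 1011 XOR 1101 = 0110
Remainder = 110 (nonzero — an error is detected).

110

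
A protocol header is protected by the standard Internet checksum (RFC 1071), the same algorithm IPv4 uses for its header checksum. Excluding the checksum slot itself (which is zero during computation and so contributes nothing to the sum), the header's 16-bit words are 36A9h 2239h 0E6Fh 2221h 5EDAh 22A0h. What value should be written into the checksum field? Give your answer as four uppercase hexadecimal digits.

F512

One's-complement addition (fold any carry out of bit 15 back into bit 0):
  0x36A9 + 0x2239 = 0x058E2
  0x58E2 + 0x0E6F = 0x06751
  0x6751 + 0x2221 = 0x08972
  0x8972 + 0x5EDA = 0x0E84C
  0xE84C + 0x22A0 = 0x10AEC → wrap carry → 0x0AED
One's-complement sum = 0x0AED.
Checksum = ~0x0AED & 0xFFFF = 0xF512.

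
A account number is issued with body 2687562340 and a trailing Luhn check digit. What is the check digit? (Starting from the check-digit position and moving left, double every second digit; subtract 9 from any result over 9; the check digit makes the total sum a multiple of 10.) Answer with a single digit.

Partial digits right→left: 0 4 3 2 6 5 7 8 6 2
Double every second digit counting from the check-digit position (so the 1st, 3rd, 5th, ... of the partial from the right).
  doubled (with −9 where >9): 0 6 3 5 3 → sum 17
  kept as-is: 4 2 5 8 2 → sum 21
Total = 17 + 21 = 38.
Check digit = (10 − (38 mod 10)) mod 10 = 2.

2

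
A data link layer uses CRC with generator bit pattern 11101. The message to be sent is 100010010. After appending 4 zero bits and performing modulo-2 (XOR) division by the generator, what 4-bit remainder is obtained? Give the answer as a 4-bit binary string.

0010

Append 4 zeros: 1000100100000. Divide by 11101 (XOR where the leading bit is 1):
  pos 0: 10001 XOR 11101 = 01100
  pos 1: 11000 XOR 11101 = 00101
  pos 3: 10101 XOR 11101 = 01000
  pos 4: 10000 XOR 11101 = 01101
  pos 5: 11010 XOR 11101 = 00111
  pos 7: 11100 XOR 11101 = 00001
Remainder (last 4 bits) = 0010. This is the CRC / FCS.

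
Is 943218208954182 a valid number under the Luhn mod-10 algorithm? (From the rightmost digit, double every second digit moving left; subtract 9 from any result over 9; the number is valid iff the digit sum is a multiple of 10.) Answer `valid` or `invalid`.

invalid

From the right, keep odd positions and double even positions (subtract 9 from any doubled value over 9):
  doubled (positions 2,4,...): 7 8 9 0 7 4 8 → sum 43
  kept (positions 1,3,...): 2 1 5 8 2 1 3 9 → sum 31
Total = 74.
74 mod 10 = 4, so the number is invalid.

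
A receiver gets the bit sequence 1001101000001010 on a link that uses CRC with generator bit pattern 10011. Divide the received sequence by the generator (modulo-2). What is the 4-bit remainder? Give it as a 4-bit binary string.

Modulo-2 division of 1001101000001010 by 10011:
  pos 0: 10011 XOR 10011 = 00000
  pos 6: 10000 XOR 10011 = 00011
  pos 9: 11010 XOR 10011 = 01001
  pos 10: 10011 XOR 10011 = 00000
Remainder = 0000 (zero — the frame passes the CRC check).

0000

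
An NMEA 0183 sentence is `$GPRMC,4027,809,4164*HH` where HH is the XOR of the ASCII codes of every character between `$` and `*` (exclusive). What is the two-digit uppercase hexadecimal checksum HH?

50

XOR the ASCII codes of the payload characters:
  'G' = 0x47 → acc = 0x47
  'P' = 0x50 → acc = 0x17
  'R' = 0x52 → acc = 0x45
  'M' = 0x4D → acc = 0x08
  'C' = 0x43 → acc = 0x4B
  ',' = 0x2C → acc = 0x67
  '4' = 0x34 → acc = 0x53
  '0' = 0x30 → acc = 0x63
  '2' = 0x32 → acc = 0x51
  '7' = 0x37 → acc = 0x66
  ',' = 0x2C → acc = 0x4A
  '8' = 0x38 → acc = 0x72
  '0' = 0x30 → acc = 0x42
  '9' = 0x39 → acc = 0x7B
  ',' = 0x2C → acc = 0x57
  '4' = 0x34 → acc = 0x63
  '1' = 0x31 → acc = 0x52
  '6' = 0x36 → acc = 0x64
  '4' = 0x34 → acc = 0x50
Checksum = 0x50.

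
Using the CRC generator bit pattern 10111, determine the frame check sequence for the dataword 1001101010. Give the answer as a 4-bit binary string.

1000

Append 4 zeros: 10011010100000. Divide by 10111 (XOR where the leading bit is 1):
  pos 0: 10011 XOR 10111 = 00100
  pos 2: 10001 XOR 10111 = 00110
  pos 4: 11001 XOR 10111 = 01110
  pos 5: 11100 XOR 10111 = 01011
  pos 6: 10110 XOR 10111 = 00001
Remainder (last 4 bits) = 1000. This is the CRC / FCS.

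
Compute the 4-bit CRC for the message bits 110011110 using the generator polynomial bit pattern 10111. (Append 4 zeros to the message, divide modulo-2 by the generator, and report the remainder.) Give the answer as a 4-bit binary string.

Append 4 zeros: 1100111100000. Divide by 10111 (XOR where the leading bit is 1):
  pos 0: 11001 XOR 10111 = 01110
  pos 1: 11101 XOR 10111 = 01010
  pos 2: 10101 XOR 10111 = 00010
  pos 5: 10100 XOR 10111 = 00011
  pos 8: 11000 XOR 10111 = 01111
Remainder (last 4 bits) = 1111. This is the CRC / FCS.

1111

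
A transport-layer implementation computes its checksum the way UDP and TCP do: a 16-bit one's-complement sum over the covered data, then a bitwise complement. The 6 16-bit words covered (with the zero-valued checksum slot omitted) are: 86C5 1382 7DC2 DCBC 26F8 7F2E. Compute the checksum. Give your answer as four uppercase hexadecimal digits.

One's-complement addition (fold any carry out of bit 15 back into bit 0):
  0x86C5 + 0x1382 = 0x09A47
  0x9A47 + 0x7DC2 = 0x11809 → wrap carry → 0x180A
  0x180A + 0xDCBC = 0x0F4C6
  0xF4C6 + 0x26F8 = 0x11BBE → wrap carry → 0x1BBF
  0x1BBF + 0x7F2E = 0x09AED
One's-complement sum = 0x9AED.
Checksum = ~0x9AED & 0xFFFF = 0x6512.

6512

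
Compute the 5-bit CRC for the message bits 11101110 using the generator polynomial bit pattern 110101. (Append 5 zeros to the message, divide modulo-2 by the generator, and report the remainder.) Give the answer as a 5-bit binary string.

Append 5 zeros: 1110111000000. Divide by 110101 (XOR where the leading bit is 1):
  pos 0: 111011 XOR 110101 = 001110
  pos 2: 111010 XOR 110101 = 001111
  pos 4: 111100 XOR 110101 = 001001
  pos 6: 100100 XOR 110101 = 010001
  pos 7: 100010 XOR 110101 = 010111
Remainder (last 5 bits) = 10111. This is the CRC / FCS.

10111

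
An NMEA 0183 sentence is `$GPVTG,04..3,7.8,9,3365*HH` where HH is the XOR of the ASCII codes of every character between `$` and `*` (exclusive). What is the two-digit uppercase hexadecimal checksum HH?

7E

XOR the ASCII codes of the payload characters:
  'G' = 0x47 → acc = 0x47
  'P' = 0x50 → acc = 0x17
  'V' = 0x56 → acc = 0x41
  'T' = 0x54 → acc = 0x15
  'G' = 0x47 → acc = 0x52
  ',' = 0x2C → acc = 0x7E
  '0' = 0x30 → acc = 0x4E
  '4' = 0x34 → acc = 0x7A
  '.' = 0x2E → acc = 0x54
  '.' = 0x2E → acc = 0x7A
  '3' = 0x33 → acc = 0x49
  ',' = 0x2C → acc = 0x65
  '7' = 0x37 → acc = 0x52
  '.' = 0x2E → acc = 0x7C
  '8' = 0x38 → acc = 0x44
  ',' = 0x2C → acc = 0x68
  '9' = 0x39 → acc = 0x51
  ',' = 0x2C → acc = 0x7D
  '3' = 0x33 → acc = 0x4E
  '3' = 0x33 → acc = 0x7D
  '6' = 0x36 → acc = 0x4B
  '5' = 0x35 → acc = 0x7E
Checksum = 0x7E.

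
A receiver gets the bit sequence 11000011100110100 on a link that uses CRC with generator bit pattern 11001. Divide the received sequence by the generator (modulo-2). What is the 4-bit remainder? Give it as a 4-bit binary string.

0100

Modulo-2 division of 11000011100110100 by 11001:
  pos 0: 11000 XOR 11001 = 00001
  pos 4: 10111 XOR 11001 = 01110
  pos 5: 11100 XOR 11001 = 00101
  pos 7: 10101 XOR 11001 = 01100
  pos 8: 11001 XOR 11001 = 00000
Remainder = 0100 (nonzero — an error is detected).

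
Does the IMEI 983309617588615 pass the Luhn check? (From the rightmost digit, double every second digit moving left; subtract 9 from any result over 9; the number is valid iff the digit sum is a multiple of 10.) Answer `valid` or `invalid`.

invalid

From the right, keep odd positions and double even positions (subtract 9 from any doubled value over 9):
  doubled (positions 2,4,...): 2 7 1 2 9 6 7 → sum 34
  kept (positions 1,3,...): 5 6 8 7 6 0 3 9 → sum 44
Total = 78.
78 mod 10 = 8, so the number is invalid.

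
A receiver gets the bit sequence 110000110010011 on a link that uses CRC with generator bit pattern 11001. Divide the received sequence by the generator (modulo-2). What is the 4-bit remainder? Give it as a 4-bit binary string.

Modulo-2 division of 110000110010011 by 11001:
  pos 0: 11000 XOR 11001 = 00001
  pos 4: 10110 XOR 11001 = 01111
  pos 5: 11110 XOR 11001 = 00111
  pos 7: 11110 XOR 11001 = 00111
  pos 9: 11101 XOR 11001 = 00100
Remainder = 1001 (nonzero — an error is detected).

1001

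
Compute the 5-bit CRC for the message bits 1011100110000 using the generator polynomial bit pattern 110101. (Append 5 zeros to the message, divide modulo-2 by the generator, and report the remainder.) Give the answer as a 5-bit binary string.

01100

Append 5 zeros: 101110011000000000. Divide by 110101 (XOR where the leading bit is 1):
  pos 0: 101110 XOR 110101 = 011011
  pos 1: 110110 XOR 110101 = 000011
  pos 5: 111100 XOR 110101 = 001001
  pos 7: 100100 XOR 110101 = 010001
  pos 8: 100010 XOR 110101 = 010111
  pos 9: 101110 XOR 110101 = 011011
  pos 10: 110110 XOR 110101 = 000011
Remainder (last 5 bits) = 01100. This is the CRC / FCS.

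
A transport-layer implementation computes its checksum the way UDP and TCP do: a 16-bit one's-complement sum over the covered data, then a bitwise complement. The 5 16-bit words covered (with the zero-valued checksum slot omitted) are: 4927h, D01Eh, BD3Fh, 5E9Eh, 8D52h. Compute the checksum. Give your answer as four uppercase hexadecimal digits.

3D89

One's-complement addition (fold any carry out of bit 15 back into bit 0):
  0x4927 + 0xD01E = 0x11945 → wrap carry → 0x1946
  0x1946 + 0xBD3F = 0x0D685
  0xD685 + 0x5E9E = 0x13523 → wrap carry → 0x3524
  0x3524 + 0x8D52 = 0x0C276
One's-complement sum = 0xC276.
Checksum = ~0xC276 & 0xFFFF = 0x3D89.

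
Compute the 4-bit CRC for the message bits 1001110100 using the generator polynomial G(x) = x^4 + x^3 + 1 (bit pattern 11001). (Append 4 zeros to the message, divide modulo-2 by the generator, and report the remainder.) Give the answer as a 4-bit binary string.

Append 4 zeros: 10011101000000. Divide by 11001 (XOR where the leading bit is 1):
  pos 0: 10011 XOR 11001 = 01010
  pos 1: 10101 XOR 11001 = 01100
  pos 2: 11000 XOR 11001 = 00001
  pos 6: 11000 XOR 11001 = 00001
Remainder (last 4 bits) = 1000. This is the CRC / FCS.

1000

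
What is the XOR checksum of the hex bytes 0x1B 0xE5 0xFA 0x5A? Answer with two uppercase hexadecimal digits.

XOR the bytes together:
  start with 0x1B
  0x1B ⊕ 0xE5 = 0xFE
  0xFE ⊕ 0xFA = 0x04
  0x04 ⊕ 0x5A = 0x5E

5E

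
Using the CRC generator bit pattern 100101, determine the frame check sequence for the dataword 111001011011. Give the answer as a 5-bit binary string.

00110

Append 5 zeros: 11100101101100000. Divide by 100101 (XOR where the leading bit is 1):
  pos 0: 111001 XOR 100101 = 011100
  pos 1: 111000 XOR 100101 = 011101
  pos 2: 111011 XOR 100101 = 011110
  pos 3: 111101 XOR 100101 = 011000
  pos 4: 110000 XOR 100101 = 010101
  pos 5: 101011 XOR 100101 = 001110
  pos 7: 111010 XOR 100101 = 011111
  pos 8: 111110 XOR 100101 = 011011
  pos 9: 110110 XOR 100101 = 010011
  pos 10: 100110 XOR 100101 = 000011
Remainder (last 5 bits) = 00110. This is the CRC / FCS.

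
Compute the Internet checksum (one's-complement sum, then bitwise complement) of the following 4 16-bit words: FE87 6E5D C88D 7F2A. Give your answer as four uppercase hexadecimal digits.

One's-complement addition (fold any carry out of bit 15 back into bit 0):
  0xFE87 + 0x6E5D = 0x16CE4 → wrap carry → 0x6CE5
  0x6CE5 + 0xC88D = 0x13572 → wrap carry → 0x3573
  0x3573 + 0x7F2A = 0x0B49D
One's-complement sum = 0xB49D.
Checksum = ~0xB49D & 0xFFFF = 0x4B62.

4B62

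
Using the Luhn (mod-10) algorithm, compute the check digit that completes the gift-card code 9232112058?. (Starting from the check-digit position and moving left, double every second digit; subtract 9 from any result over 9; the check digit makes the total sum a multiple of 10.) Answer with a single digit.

3

Partial digits right→left: 8 5 0 2 1 1 2 3 2 9
Double every second digit counting from the check-digit position (so the 1st, 3rd, 5th, ... of the partial from the right).
  doubled (with −9 where >9): 7 0 2 4 4 → sum 17
  kept as-is: 5 2 1 3 9 → sum 20
Total = 17 + 20 = 37.
Check digit = (10 − (37 mod 10)) mod 10 = 3.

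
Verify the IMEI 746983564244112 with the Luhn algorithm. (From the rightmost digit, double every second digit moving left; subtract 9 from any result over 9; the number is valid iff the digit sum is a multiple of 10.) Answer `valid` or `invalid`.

invalid

From the right, keep odd positions and double even positions (subtract 9 from any doubled value over 9):
  doubled (positions 2,4,...): 2 8 4 3 6 9 8 → sum 40
  kept (positions 1,3,...): 2 1 4 4 5 8 6 7 → sum 37
Total = 77.
77 mod 10 = 7, so the number is invalid.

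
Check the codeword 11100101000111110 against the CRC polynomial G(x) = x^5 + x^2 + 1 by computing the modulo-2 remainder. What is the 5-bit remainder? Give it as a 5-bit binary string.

11111

Modulo-2 division of 11100101000111110 by 100101:
  pos 0: 111001 XOR 100101 = 011100
  pos 1: 111000 XOR 100101 = 011101
  pos 2: 111011 XOR 100101 = 011110
  pos 3: 111100 XOR 100101 = 011001
  pos 4: 110010 XOR 100101 = 010111
  pos 5: 101110 XOR 100101 = 001011
  pos 7: 101111 XOR 100101 = 001010
  pos 9: 101011 XOR 100101 = 001110
  pos 11: 111010 XOR 100101 = 011111
Remainder = 11111 (nonzero — an error is detected).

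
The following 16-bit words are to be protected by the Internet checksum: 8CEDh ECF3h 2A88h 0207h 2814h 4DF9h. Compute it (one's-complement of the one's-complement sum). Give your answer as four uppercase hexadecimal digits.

E381

One's-complement addition (fold any carry out of bit 15 back into bit 0):
  0x8CED + 0xECF3 = 0x179E0 → wrap carry → 0x79E1
  0x79E1 + 0x2A88 = 0x0A469
  0xA469 + 0x0207 = 0x0A670
  0xA670 + 0x2814 = 0x0CE84
  0xCE84 + 0x4DF9 = 0x11C7D → wrap carry → 0x1C7E
One's-complement sum = 0x1C7E.
Checksum = ~0x1C7E & 0xFFFF = 0xE381.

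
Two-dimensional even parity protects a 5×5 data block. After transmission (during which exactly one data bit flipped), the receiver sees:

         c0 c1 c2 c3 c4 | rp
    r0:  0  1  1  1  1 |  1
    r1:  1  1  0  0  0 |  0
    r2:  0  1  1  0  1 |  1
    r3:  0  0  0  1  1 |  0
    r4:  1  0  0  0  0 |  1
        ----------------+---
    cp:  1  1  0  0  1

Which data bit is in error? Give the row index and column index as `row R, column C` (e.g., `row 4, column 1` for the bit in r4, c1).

Recompute each row's even parity and compare to rp:
  r0: data parity 0, sent rp 1 → mismatch
  r1: data parity 0, sent rp 0 → ok
  r2: data parity 1, sent rp 1 → ok
  r3: data parity 0, sent rp 0 → ok
  r4: data parity 1, sent rp 1 → ok
Recompute each column's even parity and compare to cp:
  c0: data parity 0, sent cp 1 → mismatch
  c1: data parity 1, sent cp 1 → ok
  c2: data parity 0, sent cp 0 → ok
  c3: data parity 0, sent cp 0 → ok
  c4: data parity 1, sent cp 1 → ok
Exactly one row (r0) and one column (c0) fail → the flipped bit is at their intersection.

row 0, column 0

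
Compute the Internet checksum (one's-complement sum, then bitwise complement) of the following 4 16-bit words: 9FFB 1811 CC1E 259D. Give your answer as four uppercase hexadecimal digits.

5637

One's-complement addition (fold any carry out of bit 15 back into bit 0):
  0x9FFB + 0x1811 = 0x0B80C
  0xB80C + 0xCC1E = 0x1842A → wrap carry → 0x842B
  0x842B + 0x259D = 0x0A9C8
One's-complement sum = 0xA9C8.
Checksum = ~0xA9C8 & 0xFFFF = 0x5637.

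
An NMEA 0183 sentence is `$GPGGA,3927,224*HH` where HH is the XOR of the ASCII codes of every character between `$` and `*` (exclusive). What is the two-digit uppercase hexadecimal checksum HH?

6D

XOR the ASCII codes of the payload characters:
  'G' = 0x47 → acc = 0x47
  'P' = 0x50 → acc = 0x17
  'G' = 0x47 → acc = 0x50
  'G' = 0x47 → acc = 0x17
  'A' = 0x41 → acc = 0x56
  ',' = 0x2C → acc = 0x7A
  '3' = 0x33 → acc = 0x49
  '9' = 0x39 → acc = 0x70
  '2' = 0x32 → acc = 0x42
  '7' = 0x37 → acc = 0x75
  ',' = 0x2C → acc = 0x59
  '2' = 0x32 → acc = 0x6B
  '2' = 0x32 → acc = 0x59
  '4' = 0x34 → acc = 0x6D
Checksum = 0x6D.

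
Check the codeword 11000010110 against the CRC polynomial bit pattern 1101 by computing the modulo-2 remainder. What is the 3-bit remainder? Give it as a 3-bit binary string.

Modulo-2 division of 11000010110 by 1101:
  pos 0: 1100 XOR 1101 = 0001
  pos 3: 1001 XOR 1101 = 0100
  pos 4: 1000 XOR 1101 = 0101
  pos 5: 1011 XOR 1101 = 0110
  pos 6: 1101 XOR 1101 = 0000
Remainder = 000 (zero — the frame passes the CRC check).

000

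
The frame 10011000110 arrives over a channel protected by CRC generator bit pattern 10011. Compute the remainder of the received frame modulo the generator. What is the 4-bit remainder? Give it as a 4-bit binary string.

Modulo-2 division of 10011000110 by 10011:
  pos 0: 10011 XOR 10011 = 00000
Remainder = 0110 (nonzero — an error is detected).

0110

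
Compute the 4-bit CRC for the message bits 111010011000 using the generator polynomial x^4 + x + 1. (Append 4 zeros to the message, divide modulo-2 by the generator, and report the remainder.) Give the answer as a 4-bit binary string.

0101

Append 4 zeros: 1110100110000000. Divide by 10011 (XOR where the leading bit is 1):
  pos 0: 11101 XOR 10011 = 01110
  pos 1: 11100 XOR 10011 = 01111
  pos 2: 11110 XOR 10011 = 01101
  pos 3: 11011 XOR 10011 = 01000
  pos 4: 10001 XOR 10011 = 00010
  pos 7: 10000 XOR 10011 = 00011
  pos 10: 11000 XOR 10011 = 01011
  pos 11: 10110 XOR 10011 = 00101
Remainder (last 4 bits) = 0101. This is the CRC / FCS.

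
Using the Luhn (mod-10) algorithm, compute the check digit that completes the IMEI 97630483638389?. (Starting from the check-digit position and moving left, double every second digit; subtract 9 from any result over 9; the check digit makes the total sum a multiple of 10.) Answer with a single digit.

9

Partial digits right→left: 9 8 3 8 3 6 3 8 4 0 3 6 7 9
Double every second digit counting from the check-digit position (so the 1st, 3rd, 5th, ... of the partial from the right).
  doubled (with −9 where >9): 9 6 6 6 8 6 5 → sum 46
  kept as-is: 8 8 6 8 0 6 9 → sum 45
Total = 46 + 45 = 91.
Check digit = (10 − (91 mod 10)) mod 10 = 9.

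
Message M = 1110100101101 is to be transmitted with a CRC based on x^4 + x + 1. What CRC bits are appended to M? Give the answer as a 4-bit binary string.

Append 4 zeros: 11101001011010000. Divide by 10011 (XOR where the leading bit is 1):
  pos 0: 11101 XOR 10011 = 01110
  pos 1: 11100 XOR 10011 = 01111
  pos 2: 11110 XOR 10011 = 01101
  pos 3: 11011 XOR 10011 = 01000
  pos 4: 10000 XOR 10011 = 00011
  pos 7: 11110 XOR 10011 = 01101
  pos 8: 11011 XOR 10011 = 01000
  pos 9: 10000 XOR 10011 = 00011
  pos 12: 11000 XOR 10011 = 01011
Remainder (last 4 bits) = 1011. This is the CRC / FCS.

1011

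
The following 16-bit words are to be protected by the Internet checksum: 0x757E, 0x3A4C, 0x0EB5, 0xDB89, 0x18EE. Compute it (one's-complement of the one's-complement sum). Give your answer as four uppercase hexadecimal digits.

4D08

One's-complement addition (fold any carry out of bit 15 back into bit 0):
  0x757E + 0x3A4C = 0x0AFCA
  0xAFCA + 0x0EB5 = 0x0BE7F
  0xBE7F + 0xDB89 = 0x19A08 → wrap carry → 0x9A09
  0x9A09 + 0x18EE = 0x0B2F7
One's-complement sum = 0xB2F7.
Checksum = ~0xB2F7 & 0xFFFF = 0x4D08.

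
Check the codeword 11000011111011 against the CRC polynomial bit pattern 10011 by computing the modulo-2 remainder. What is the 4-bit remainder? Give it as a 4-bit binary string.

1011

Modulo-2 division of 11000011111011 by 10011:
  pos 0: 11000 XOR 10011 = 01011
  pos 1: 10110 XOR 10011 = 00101
  pos 3: 10111 XOR 10011 = 00100
  pos 5: 10011 XOR 10011 = 00000
Remainder = 1011 (nonzero — an error is detected).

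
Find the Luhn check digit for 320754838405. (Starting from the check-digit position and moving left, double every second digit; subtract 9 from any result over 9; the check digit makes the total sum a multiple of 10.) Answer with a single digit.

4

Partial digits right→left: 5 0 4 8 3 8 4 5 7 0 2 3
Double every second digit counting from the check-digit position (so the 1st, 3rd, 5th, ... of the partial from the right).
  doubled (with −9 where >9): 1 8 6 8 5 4 → sum 32
  kept as-is: 0 8 8 5 0 3 → sum 24
Total = 32 + 24 = 56.
Check digit = (10 − (56 mod 10)) mod 10 = 4.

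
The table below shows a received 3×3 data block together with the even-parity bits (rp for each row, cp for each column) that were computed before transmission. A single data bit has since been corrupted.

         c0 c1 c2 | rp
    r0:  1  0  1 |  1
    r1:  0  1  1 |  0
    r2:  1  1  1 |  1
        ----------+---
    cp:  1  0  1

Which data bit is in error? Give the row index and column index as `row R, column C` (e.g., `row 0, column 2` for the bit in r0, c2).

Recompute each row's even parity and compare to rp:
  r0: data parity 0, sent rp 1 → mismatch
  r1: data parity 0, sent rp 0 → ok
  r2: data parity 1, sent rp 1 → ok
Recompute each column's even parity and compare to cp:
  c0: data parity 0, sent cp 1 → mismatch
  c1: data parity 0, sent cp 0 → ok
  c2: data parity 1, sent cp 1 → ok
Exactly one row (r0) and one column (c0) fail → the flipped bit is at their intersection.

row 0, column 0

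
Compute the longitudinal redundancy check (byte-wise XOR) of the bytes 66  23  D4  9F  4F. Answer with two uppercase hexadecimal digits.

41

XOR the bytes together:
  start with 0x66
  0x66 ⊕ 0x23 = 0x45
  0x45 ⊕ 0xD4 = 0x91
  0x91 ⊕ 0x9F = 0x0E
  0x0E ⊕ 0x4F = 0x41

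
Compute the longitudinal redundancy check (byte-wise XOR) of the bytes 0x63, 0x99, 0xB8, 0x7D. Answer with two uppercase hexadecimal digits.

3F

XOR the bytes together:
  start with 0x63
  0x63 ⊕ 0x99 = 0xFA
  0xFA ⊕ 0xB8 = 0x42
  0x42 ⊕ 0x7D = 0x3F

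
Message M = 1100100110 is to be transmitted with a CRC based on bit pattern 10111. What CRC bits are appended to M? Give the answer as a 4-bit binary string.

0100

Append 4 zeros: 11001001100000. Divide by 10111 (XOR where the leading bit is 1):
  pos 0: 11001 XOR 10111 = 01110
  pos 1: 11100 XOR 10111 = 01011
  pos 2: 10110 XOR 10111 = 00001
  pos 6: 11100 XOR 10111 = 01011
  pos 7: 10110 XOR 10111 = 00001
Remainder (last 4 bits) = 0100. This is the CRC / FCS.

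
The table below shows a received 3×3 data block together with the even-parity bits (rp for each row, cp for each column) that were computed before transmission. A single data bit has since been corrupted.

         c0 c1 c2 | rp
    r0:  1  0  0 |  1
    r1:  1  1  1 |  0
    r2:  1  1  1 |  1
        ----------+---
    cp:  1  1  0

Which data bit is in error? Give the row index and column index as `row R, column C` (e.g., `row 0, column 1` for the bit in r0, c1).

row 1, column 1

Recompute each row's even parity and compare to rp:
  r0: data parity 1, sent rp 1 → ok
  r1: data parity 1, sent rp 0 → mismatch
  r2: data parity 1, sent rp 1 → ok
Recompute each column's even parity and compare to cp:
  c0: data parity 1, sent cp 1 → ok
  c1: data parity 0, sent cp 1 → mismatch
  c2: data parity 0, sent cp 0 → ok
Exactly one row (r1) and one column (c1) fail → the flipped bit is at their intersection.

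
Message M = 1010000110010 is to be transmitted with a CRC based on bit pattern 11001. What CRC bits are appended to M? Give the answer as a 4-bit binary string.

1110

Append 4 zeros: 10100001100100000. Divide by 11001 (XOR where the leading bit is 1):
  pos 0: 10100 XOR 11001 = 01101
  pos 1: 11010 XOR 11001 = 00011
  pos 4: 11011 XOR 11001 = 00010
  pos 7: 10001 XOR 11001 = 01000
  pos 8: 10000 XOR 11001 = 01001
  pos 9: 10010 XOR 11001 = 01011
  pos 10: 10110 XOR 11001 = 01111
  pos 11: 11110 XOR 11001 = 00111
Remainder (last 4 bits) = 1110. This is the CRC / FCS.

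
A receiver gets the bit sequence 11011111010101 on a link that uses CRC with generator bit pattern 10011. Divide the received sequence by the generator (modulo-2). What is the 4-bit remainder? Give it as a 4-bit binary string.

Modulo-2 division of 11011111010101 by 10011:
  pos 0: 11011 XOR 10011 = 01000
  pos 1: 10001 XOR 10011 = 00010
  pos 4: 10110 XOR 10011 = 00101
  pos 6: 10110 XOR 10011 = 00101
  pos 8: 10110 XOR 10011 = 00101
Remainder = 1011 (nonzero — an error is detected).

1011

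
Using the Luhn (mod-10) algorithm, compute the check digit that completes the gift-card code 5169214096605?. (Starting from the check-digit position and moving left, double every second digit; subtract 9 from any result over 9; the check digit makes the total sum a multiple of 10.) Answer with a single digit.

4

Partial digits right→left: 5 0 6 6 9 0 4 1 2 9 6 1 5
Double every second digit counting from the check-digit position (so the 1st, 3rd, 5th, ... of the partial from the right).
  doubled (with −9 where >9): 1 3 9 8 4 3 1 → sum 29
  kept as-is: 0 6 0 1 9 1 → sum 17
Total = 29 + 17 = 46.
Check digit = (10 − (46 mod 10)) mod 10 = 4.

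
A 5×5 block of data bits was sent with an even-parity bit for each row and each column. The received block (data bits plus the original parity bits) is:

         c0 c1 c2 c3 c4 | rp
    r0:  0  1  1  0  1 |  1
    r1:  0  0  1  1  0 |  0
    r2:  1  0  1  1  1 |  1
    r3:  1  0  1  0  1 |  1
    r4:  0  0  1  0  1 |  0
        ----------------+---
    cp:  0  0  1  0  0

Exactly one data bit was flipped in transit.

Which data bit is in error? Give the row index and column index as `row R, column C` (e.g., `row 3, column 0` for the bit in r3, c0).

Recompute each row's even parity and compare to rp:
  r0: data parity 1, sent rp 1 → ok
  r1: data parity 0, sent rp 0 → ok
  r2: data parity 0, sent rp 1 → mismatch
  r3: data parity 1, sent rp 1 → ok
  r4: data parity 0, sent rp 0 → ok
Recompute each column's even parity and compare to cp:
  c0: data parity 0, sent cp 0 → ok
  c1: data parity 1, sent cp 0 → mismatch
  c2: data parity 1, sent cp 1 → ok
  c3: data parity 0, sent cp 0 → ok
  c4: data parity 0, sent cp 0 → ok
Exactly one row (r2) and one column (c1) fail → the flipped bit is at their intersection.

row 2, column 1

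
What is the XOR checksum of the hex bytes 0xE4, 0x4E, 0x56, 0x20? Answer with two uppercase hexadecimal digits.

DC

XOR the bytes together:
  start with 0xE4
  0xE4 ⊕ 0x4E = 0xAA
  0xAA ⊕ 0x56 = 0xFC
  0xFC ⊕ 0x20 = 0xDC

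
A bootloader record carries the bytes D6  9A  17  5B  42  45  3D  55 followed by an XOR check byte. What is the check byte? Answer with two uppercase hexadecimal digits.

6F

XOR the bytes together:
  start with 0xD6
  0xD6 ⊕ 0x9A = 0x4C
  0x4C ⊕ 0x17 = 0x5B
  0x5B ⊕ 0x5B = 0x00
  0x00 ⊕ 0x42 = 0x42
  0x42 ⊕ 0x45 = 0x07
  0x07 ⊕ 0x3D = 0x3A
  0x3A ⊕ 0x55 = 0x6F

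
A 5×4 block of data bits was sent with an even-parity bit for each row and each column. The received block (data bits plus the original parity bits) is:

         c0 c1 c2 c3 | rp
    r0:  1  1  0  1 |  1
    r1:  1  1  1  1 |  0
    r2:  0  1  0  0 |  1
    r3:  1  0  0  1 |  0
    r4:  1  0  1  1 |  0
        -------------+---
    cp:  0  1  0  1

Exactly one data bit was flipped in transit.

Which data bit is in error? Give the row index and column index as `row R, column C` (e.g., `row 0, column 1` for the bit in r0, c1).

Recompute each row's even parity and compare to rp:
  r0: data parity 1, sent rp 1 → ok
  r1: data parity 0, sent rp 0 → ok
  r2: data parity 1, sent rp 1 → ok
  r3: data parity 0, sent rp 0 → ok
  r4: data parity 1, sent rp 0 → mismatch
Recompute each column's even parity and compare to cp:
  c0: data parity 0, sent cp 0 → ok
  c1: data parity 1, sent cp 1 → ok
  c2: data parity 0, sent cp 0 → ok
  c3: data parity 0, sent cp 1 → mismatch
Exactly one row (r4) and one column (c3) fail → the flipped bit is at their intersection.

row 4, column 3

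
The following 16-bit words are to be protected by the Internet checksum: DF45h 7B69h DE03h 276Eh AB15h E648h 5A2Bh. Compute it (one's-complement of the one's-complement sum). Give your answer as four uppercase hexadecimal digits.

B454

One's-complement addition (fold any carry out of bit 15 back into bit 0):
  0xDF45 + 0x7B69 = 0x15AAE → wrap carry → 0x5AAF
  0x5AAF + 0xDE03 = 0x138B2 → wrap carry → 0x38B3
  0x38B3 + 0x276E = 0x06021
  0x6021 + 0xAB15 = 0x10B36 → wrap carry → 0x0B37
  0x0B37 + 0xE648 = 0x0F17F
  0xF17F + 0x5A2B = 0x14BAA → wrap carry → 0x4BAB
One's-complement sum = 0x4BAB.
Checksum = ~0x4BAB & 0xFFFF = 0xB454.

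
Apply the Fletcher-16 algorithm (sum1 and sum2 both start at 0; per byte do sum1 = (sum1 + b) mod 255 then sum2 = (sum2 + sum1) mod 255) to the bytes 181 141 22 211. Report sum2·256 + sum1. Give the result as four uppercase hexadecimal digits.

7F2D

Running sums (mod 255):
  after byte 0 (181): sum1=181, sum2=181
  after byte 1 (141): sum1=67, sum2=248
  after byte 2 (22): sum1=89, sum2=82
  after byte 3 (211): sum1=45, sum2=127
Checksum = sum2·256 + sum1 = 127·256 + 45 = 32557 = 0x7F2D.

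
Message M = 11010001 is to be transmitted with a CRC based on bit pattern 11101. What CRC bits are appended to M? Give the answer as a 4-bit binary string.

1010

Append 4 zeros: 110100010000. Divide by 11101 (XOR where the leading bit is 1):
  pos 0: 11010 XOR 11101 = 00111
  pos 2: 11100 XOR 11101 = 00001
  pos 6: 11000 XOR 11101 = 00101
Remainder (last 4 bits) = 1010. This is the CRC / FCS.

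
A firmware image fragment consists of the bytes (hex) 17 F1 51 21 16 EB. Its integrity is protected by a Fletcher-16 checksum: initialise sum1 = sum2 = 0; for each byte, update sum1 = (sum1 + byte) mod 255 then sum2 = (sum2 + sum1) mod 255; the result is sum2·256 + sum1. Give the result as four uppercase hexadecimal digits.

057D

Running sums (mod 255):
  after byte 0 (17): sum1=23, sum2=23
  after byte 1 (F1): sum1=9, sum2=32
  after byte 2 (51): sum1=90, sum2=122
  after byte 3 (21): sum1=123, sum2=245
  after byte 4 (16): sum1=145, sum2=135
  after byte 5 (EB): sum1=125, sum2=5
Checksum = sum2·256 + sum1 = 5·256 + 125 = 1405 = 0x057D.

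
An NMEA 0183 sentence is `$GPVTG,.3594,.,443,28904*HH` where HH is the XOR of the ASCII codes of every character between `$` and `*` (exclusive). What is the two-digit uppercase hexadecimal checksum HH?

XOR the ASCII codes of the payload characters:
  'G' = 0x47 → acc = 0x47
  'P' = 0x50 → acc = 0x17
  'V' = 0x56 → acc = 0x41
  'T' = 0x54 → acc = 0x15
  'G' = 0x47 → acc = 0x52
  ',' = 0x2C → acc = 0x7E
  '.' = 0x2E → acc = 0x50
  '3' = 0x33 → acc = 0x63
  '5' = 0x35 → acc = 0x56
  '9' = 0x39 → acc = 0x6F
  '4' = 0x34 → acc = 0x5B
  ',' = 0x2C → acc = 0x77
  '.' = 0x2E → acc = 0x59
  ',' = 0x2C → acc = 0x75
  '4' = 0x34 → acc = 0x41
  '4' = 0x34 → acc = 0x75
  '3' = 0x33 → acc = 0x46
  ',' = 0x2C → acc = 0x6A
  '2' = 0x32 → acc = 0x58
  '8' = 0x38 → acc = 0x60
  '9' = 0x39 → acc = 0x59
  '0' = 0x30 → acc = 0x69
  '4' = 0x34 → acc = 0x5D
Checksum = 0x5D.

5D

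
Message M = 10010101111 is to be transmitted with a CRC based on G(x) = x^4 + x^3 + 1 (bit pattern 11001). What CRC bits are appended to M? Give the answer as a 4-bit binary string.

1110

Append 4 zeros: 100101011110000. Divide by 11001 (XOR where the leading bit is 1):
  pos 0: 10010 XOR 11001 = 01011
  pos 1: 10111 XOR 11001 = 01110
  pos 2: 11100 XOR 11001 = 00101
  pos 4: 10111 XOR 11001 = 01110
  pos 5: 11101 XOR 11001 = 00100
  pos 7: 10010 XOR 11001 = 01011
  pos 8: 10110 XOR 11001 = 01111
  pos 9: 11110 XOR 11001 = 00111
Remainder (last 4 bits) = 1110. This is the CRC / FCS.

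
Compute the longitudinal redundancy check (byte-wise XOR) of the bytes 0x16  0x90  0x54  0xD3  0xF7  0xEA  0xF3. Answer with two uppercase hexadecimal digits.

XOR the bytes together:
  start with 0x16
  0x16 ⊕ 0x90 = 0x86
  0x86 ⊕ 0x54 = 0xD2
  0xD2 ⊕ 0xD3 = 0x01
  0x01 ⊕ 0xF7 = 0xF6
  0xF6 ⊕ 0xEA = 0x1C
  0x1C ⊕ 0xF3 = 0xEF

EF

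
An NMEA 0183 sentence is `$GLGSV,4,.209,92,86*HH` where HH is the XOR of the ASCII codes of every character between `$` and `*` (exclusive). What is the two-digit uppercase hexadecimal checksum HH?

6D

XOR the ASCII codes of the payload characters:
  'G' = 0x47 → acc = 0x47
  'L' = 0x4C → acc = 0x0B
  'G' = 0x47 → acc = 0x4C
  'S' = 0x53 → acc = 0x1F
  'V' = 0x56 → acc = 0x49
  ',' = 0x2C → acc = 0x65
  '4' = 0x34 → acc = 0x51
  ',' = 0x2C → acc = 0x7D
  '.' = 0x2E → acc = 0x53
  '2' = 0x32 → acc = 0x61
  '0' = 0x30 → acc = 0x51
  '9' = 0x39 → acc = 0x68
  ',' = 0x2C → acc = 0x44
  '9' = 0x39 → acc = 0x7D
  '2' = 0x32 → acc = 0x4F
  ',' = 0x2C → acc = 0x63
  '8' = 0x38 → acc = 0x5B
  '6' = 0x36 → acc = 0x6D
Checksum = 0x6D.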